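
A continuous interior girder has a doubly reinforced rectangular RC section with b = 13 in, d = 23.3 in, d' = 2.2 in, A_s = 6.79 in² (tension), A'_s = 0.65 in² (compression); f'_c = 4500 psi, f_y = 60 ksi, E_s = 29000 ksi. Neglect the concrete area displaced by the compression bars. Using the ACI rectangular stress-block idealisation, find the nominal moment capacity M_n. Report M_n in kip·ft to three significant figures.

M_n ≈ 670 kip·ft

Assume both steels yield.
a = (A_s − A'_s) f_y/(0.85 f'_c b) = (6.79 − 0.65) × 60/(0.85 × 4.5 × 13) = 7.409 in.
c = a/β₁ = 7.409/0.825 = 8.981 in; ε'_s = 0.003(c − d')/c = 0.0023 ≥ ε_y = 0.0021, so the compression steel yields.
M_n = (A_s − A'_s) f_y (d − a/2) + A'_s f_y (d − d') = 368.4 × (23.3 − 3.7045) + 39 × (23.3 − 2.2) = 7219.0 + 822.9 = 8041.9 kip·in = 8041.9/12 = 670.16 kip·ft.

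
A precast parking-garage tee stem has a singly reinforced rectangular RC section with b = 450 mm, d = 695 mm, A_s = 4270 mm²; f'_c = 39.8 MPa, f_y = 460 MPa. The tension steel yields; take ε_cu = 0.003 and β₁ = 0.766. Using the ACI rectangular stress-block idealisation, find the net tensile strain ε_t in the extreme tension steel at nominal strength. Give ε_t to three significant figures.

a = A_s f_y/(0.85 f'_c b) = 129.02 mm.
β₁ = 0.766, so c = a/β₁ = 129.02/0.766 = 168.43 mm.
From the linear strain diagram with ε_cu = 0.003: ε_t = 0.003 (d − c)/c = 0.003 × (695 − 168.43)/168.43 = 0.00938.
Since ε_t ≥ 0.005, the section is tension-controlled.

ε_t ≈ 0.00938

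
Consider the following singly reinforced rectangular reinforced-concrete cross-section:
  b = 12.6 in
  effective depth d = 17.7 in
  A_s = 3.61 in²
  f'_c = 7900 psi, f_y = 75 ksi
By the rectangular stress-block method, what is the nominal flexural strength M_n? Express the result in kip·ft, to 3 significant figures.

M_n ≈ 363 kip·ft

T = A_s f_y = 3.61 × 75 = 270.75 kips.
a = T/(0.85 f'_c b) = 270.75/(0.85 × 7.9 × 12.6) = 3.200 in.
M_n = T(d − a/2) = 270.75 × (17.7 − 1.6) = 4359.1 kip·in = 4359.1/12 = 363.26 kip·ft.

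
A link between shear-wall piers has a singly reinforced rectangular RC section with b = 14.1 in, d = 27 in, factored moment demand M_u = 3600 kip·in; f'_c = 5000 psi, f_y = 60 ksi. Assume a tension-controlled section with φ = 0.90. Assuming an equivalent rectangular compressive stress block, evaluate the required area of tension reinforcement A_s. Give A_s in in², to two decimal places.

M_n = M_u/φ = 3600/0.90 = 4000 kip·in.
From M_n = 0.85 f'_c a b (d − a/2):
a = d − √(d² − 2M_n/(0.85 f'_c b)) = 27 − √(27² − 2 × 4000/(0.85 × 5 × 14.1)) = 2.597 in.
A_s = 0.85 f'_c a b / f_y = 0.85 × 5 × 2.597 × 14.1 / 60 = 2.594 in².

A_s ≈ 2.59 in²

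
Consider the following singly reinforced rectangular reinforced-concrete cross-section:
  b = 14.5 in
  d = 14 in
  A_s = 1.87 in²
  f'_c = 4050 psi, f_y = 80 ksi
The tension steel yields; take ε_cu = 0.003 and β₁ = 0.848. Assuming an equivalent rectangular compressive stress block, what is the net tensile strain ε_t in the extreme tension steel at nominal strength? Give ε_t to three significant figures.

a = A_s f_y/(0.85 f'_c b) = 2.997 in.
β₁ = 0.848, so c = a/β₁ = 2.997/0.848 = 3.534 in.
From the linear strain diagram with ε_cu = 0.003: ε_t = 0.003 (d − c)/c = 0.003 × (14 − 3.534)/3.534 = 0.00888.
Since ε_t ≥ 0.005, the section is tension-controlled.

ε_t ≈ 0.00888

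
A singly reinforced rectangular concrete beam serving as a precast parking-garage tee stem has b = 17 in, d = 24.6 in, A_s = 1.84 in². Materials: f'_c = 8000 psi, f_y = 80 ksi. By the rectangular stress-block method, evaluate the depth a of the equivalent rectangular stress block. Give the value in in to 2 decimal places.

T = A_s f_y = 1.84 × 80 = 147.2 kips.
a = T/(0.85 f'_c b) = 147.2/(0.85 × 8 × 17) = 1.27 in.

a ≈ 1.27 in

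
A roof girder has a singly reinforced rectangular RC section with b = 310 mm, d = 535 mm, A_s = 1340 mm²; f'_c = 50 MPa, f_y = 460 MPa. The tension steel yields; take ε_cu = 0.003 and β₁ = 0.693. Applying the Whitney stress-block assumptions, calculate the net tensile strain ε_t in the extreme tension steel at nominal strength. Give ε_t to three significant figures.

a = A_s f_y/(0.85 f'_c b) = 46.79 mm.
β₁ = 0.693, so c = a/β₁ = 46.79/0.693 = 67.52 mm.
From the linear strain diagram with ε_cu = 0.003: ε_t = 0.003 (d − c)/c = 0.003 × (535 − 67.52)/67.52 = 0.0208.
Since ε_t ≥ 0.005, the section is tension-controlled.

ε_t ≈ 0.0208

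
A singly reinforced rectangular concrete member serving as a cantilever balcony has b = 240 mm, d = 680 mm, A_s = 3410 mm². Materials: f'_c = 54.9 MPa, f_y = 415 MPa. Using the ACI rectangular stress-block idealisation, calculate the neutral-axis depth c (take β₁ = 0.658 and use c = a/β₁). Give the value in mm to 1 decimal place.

c ≈ 192.0 mm

T = A_s f_y = 3410 × 415 = 1415150 N = 1415.15 kN.
Setting C = 0.85 f'_c a b equal to T: a = 1415150/(0.85 × 54.9 × 240) = 126.357 mm.
With β₁ = 0.658, c = a/β₁ = 126.357/0.658 = 192.0 mm.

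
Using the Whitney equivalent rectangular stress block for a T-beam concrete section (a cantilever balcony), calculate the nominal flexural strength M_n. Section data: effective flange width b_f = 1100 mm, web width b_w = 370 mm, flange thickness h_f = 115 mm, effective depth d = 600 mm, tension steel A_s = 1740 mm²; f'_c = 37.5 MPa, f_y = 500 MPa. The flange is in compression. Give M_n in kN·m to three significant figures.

Tension: T = A_s f_y = 1740 × 500 = 870000 N.
Try a within the flange: a = T/(0.85 f'_c b_f) = 870000/(0.85 × 37.5 × 1100) = 24.81 mm.
Since a = 24.81 ≤ h_f = 115 mm, the stress block lies entirely in the flange; analyse as a rectangular beam of width b_f.
M_n = T(d − a/2) = 870000 × (600 − 12.405) = 511.21 × 10⁶ N·mm.
M_n = 511.21 kN·m.

M_n ≈ 511 kN·m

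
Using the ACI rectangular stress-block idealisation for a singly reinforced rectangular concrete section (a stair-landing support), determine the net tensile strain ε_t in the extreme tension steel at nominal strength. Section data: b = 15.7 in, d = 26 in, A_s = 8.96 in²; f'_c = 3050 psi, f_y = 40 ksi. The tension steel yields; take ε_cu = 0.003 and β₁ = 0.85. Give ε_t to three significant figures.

a = A_s f_y/(0.85 f'_c b) = 8.805 in.
β₁ = 0.85, so c = a/β₁ = 8.805/0.85 = 10.359 in.
From the linear strain diagram with ε_cu = 0.003: ε_t = 0.003 (d − c)/c = 0.003 × (26 − 10.359)/10.359 = 0.00453.
ε_t is between 0.004 and 0.005 — transition zone.

ε_t ≈ 0.00453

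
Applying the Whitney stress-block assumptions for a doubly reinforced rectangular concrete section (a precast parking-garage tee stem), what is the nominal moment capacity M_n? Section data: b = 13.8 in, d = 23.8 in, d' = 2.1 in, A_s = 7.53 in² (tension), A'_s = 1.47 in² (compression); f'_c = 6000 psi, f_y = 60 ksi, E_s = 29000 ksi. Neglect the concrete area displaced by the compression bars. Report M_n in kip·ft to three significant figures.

M_n ≈ 802 kip·ft

Assume both steels yield.
a = (A_s − A'_s) f_y/(0.85 f'_c b) = (7.53 − 1.47) × 60/(0.85 × 6 × 13.8) = 5.166 in.
c = a/β₁ = 5.166/0.75 = 6.888 in; ε'_s = 0.003(c − d')/c = 0.0021 ≥ ε_y = 0.0021, so the compression steel yields.
M_n = (A_s − A'_s) f_y (d − a/2) + A'_s f_y (d − d') = 363.6 × (23.8 − 2.583) + 88.2 × (23.8 − 2.1) = 7714.5 + 1913.9 = 9628.4 kip·in = 9628.4/12 = 802.37 kip·ft.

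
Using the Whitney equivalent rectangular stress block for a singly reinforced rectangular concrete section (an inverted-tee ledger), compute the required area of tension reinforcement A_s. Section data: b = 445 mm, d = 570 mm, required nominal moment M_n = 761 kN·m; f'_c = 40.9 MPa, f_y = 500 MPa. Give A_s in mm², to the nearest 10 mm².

With M_n = 0.85 f'_c a b (d − a/2), solve the quadratic for a:
a = d − √(d² − 2M_n/(0.85 f'_c b)) = 570 − √(570² − 2 × 761×10⁶/(0.85 × 40.9 × 445)) = 94.06 mm.
A_s = 0.85 f'_c a b / f_y = 0.85 × 40.9 × 94.06 × 445 / 500 = 2910.3 mm².

A_s ≈ 2910 mm²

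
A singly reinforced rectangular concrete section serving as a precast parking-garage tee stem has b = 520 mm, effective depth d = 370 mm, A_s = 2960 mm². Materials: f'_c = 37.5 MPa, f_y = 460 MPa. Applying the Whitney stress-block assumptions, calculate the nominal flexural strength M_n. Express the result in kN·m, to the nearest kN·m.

T = A_s f_y = 2960 × 460 = 1361600 N = 1361.6 kN.
From C = T: a = T/(0.85 f'_c b) = 1361600/(0.85 × 37.5 × 520) = 82.15 mm.
M_n = T(d − a/2) = 1361.6 kN × (370 − 41.075) mm = 447.86 kN·m.

M_n ≈ 448 kN·m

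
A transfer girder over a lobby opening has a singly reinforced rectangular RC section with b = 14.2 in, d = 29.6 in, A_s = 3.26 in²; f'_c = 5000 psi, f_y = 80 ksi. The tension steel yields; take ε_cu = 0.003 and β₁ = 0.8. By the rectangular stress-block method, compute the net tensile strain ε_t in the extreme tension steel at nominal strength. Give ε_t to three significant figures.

a = A_s f_y/(0.85 f'_c b) = 4.321 in.
β₁ = 0.8, so c = a/β₁ = 4.321/0.8 = 5.401 in.
From the linear strain diagram with ε_cu = 0.003: ε_t = 0.003 (d − c)/c = 0.003 × (29.6 − 5.401)/5.401 = 0.0134.
Since ε_t ≥ 0.005, the section is tension-controlled.

ε_t ≈ 0.0134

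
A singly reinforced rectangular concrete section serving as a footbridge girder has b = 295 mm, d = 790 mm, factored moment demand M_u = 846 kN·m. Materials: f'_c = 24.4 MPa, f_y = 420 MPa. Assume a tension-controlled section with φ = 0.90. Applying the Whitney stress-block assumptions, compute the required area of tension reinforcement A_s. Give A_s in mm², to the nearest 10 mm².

M_n = M_u/φ = 846/0.90 = 940 kN·m.
With M_n = 0.85 f'_c a b (d − a/2), solve the quadratic for a:
a = d − √(d² − 2M_n/(0.85 f'_c b)) = 790 − √(790² − 2 × 940×10⁶/(0.85 × 24.4 × 295)) = 227.13 mm.
A_s = 0.85 f'_c a b / f_y = 0.85 × 24.4 × 227.13 × 295 / 420 = 3308.7 mm².

A_s ≈ 3310 mm²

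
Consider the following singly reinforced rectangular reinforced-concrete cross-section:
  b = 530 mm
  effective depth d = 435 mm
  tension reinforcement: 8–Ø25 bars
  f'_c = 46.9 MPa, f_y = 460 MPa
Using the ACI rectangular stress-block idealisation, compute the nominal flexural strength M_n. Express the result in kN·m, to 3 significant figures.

A_s = 8 × 491 = 3928 mm².
T = A_s f_y = 3928 × 460 = 1806880 N = 1806.88 kN.
From C = T: a = T/(0.85 f'_c b) = 1806880/(0.85 × 46.9 × 530) = 85.52 mm.
M_n = T(d − a/2) = 1806.88 kN × (435 − 42.76) mm = 708.73 kN·m.

M_n ≈ 709 kN·m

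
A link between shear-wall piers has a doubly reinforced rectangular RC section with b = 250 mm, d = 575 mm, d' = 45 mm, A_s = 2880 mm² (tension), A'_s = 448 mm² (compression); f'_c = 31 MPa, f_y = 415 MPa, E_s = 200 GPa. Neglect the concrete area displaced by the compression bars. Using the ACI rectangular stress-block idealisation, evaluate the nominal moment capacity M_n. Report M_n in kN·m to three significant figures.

M_n ≈ 602 kN·m

Assume both tension and compression steel yield.
Net tension couple steel: A_s − A'_s = 2432 mm².
a = (A_s − A'_s) f_y / (0.85 f'_c b) = 1009280/(0.85 × 31 × 250) = 153.21 mm.
c = a/β₁ = 153.21/0.829 = 184.81 mm; ε'_s = 0.003(c − d')/c = 0.0023 ≥ f_y/E_s = 0.0021, so compression steel does yield.
M_n = (A_s − A'_s) f_y (d − a/2) + A'_s f_y (d − d') = [1009280 × (575 − 76.605) + 185920 × (575 − 45)] × 10⁻⁶ = 503.02 + 98.54 = 601.56 kN·m.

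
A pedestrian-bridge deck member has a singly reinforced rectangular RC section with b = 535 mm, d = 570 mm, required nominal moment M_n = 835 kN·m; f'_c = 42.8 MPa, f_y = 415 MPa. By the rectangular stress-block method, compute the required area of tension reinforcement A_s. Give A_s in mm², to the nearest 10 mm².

With M_n = 0.85 f'_c a b (d − a/2), solve the quadratic for a:
a = d − √(d² − 2M_n/(0.85 f'_c b)) = 570 − √(570² − 2 × 835×10⁶/(0.85 × 42.8 × 535)) = 81.02 mm.
A_s = 0.85 f'_c a b / f_y = 0.85 × 42.8 × 81.02 × 535 / 415 = 3799.8 mm².

A_s ≈ 3800 mm²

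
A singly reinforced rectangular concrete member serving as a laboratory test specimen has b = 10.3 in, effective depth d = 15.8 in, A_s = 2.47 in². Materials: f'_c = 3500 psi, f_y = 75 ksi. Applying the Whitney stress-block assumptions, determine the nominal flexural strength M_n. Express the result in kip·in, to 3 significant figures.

M_n ≈ 2370 kip·in

T = A_s f_y = 2.47 × 75 = 185.25 kips.
a = T/(0.85 f'_c b) = 185.25/(0.85 × 3.5 × 10.3) = 6.046 in.
M_n = T(d − a/2) = 185.25 × (15.8 − 3.023) = 2366.9 kip·in.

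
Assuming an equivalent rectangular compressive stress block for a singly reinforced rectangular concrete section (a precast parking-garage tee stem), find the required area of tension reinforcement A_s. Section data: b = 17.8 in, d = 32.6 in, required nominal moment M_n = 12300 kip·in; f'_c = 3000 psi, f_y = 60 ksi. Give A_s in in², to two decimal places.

A_s ≈ 7.40 in²

From M_n = 0.85 f'_c a b (d − a/2):
a = d − √(d² − 2M_n/(0.85 f'_c b)) = 32.6 − √(32.6² − 2 × 12300/(0.85 × 3 × 17.8)) = 9.779 in.
A_s = 0.85 f'_c a b / f_y = 0.85 × 3 × 9.779 × 17.8 / 60 = 7.398 in².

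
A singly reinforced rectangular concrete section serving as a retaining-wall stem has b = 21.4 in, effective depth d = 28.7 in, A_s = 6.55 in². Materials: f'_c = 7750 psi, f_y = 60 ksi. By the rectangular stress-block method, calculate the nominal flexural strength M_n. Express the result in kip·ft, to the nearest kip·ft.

T = A_s f_y = 6.55 × 60 = 393 kips.
a = T/(0.85 f'_c b) = 393/(0.85 × 7.75 × 21.4) = 2.788 in.
M_n = T(d − a/2) = 393 × (28.7 − 1.394) = 10731.3 kip·in = 10731.3/12 = 894.28 kip·ft.

M_n ≈ 894 kip·ft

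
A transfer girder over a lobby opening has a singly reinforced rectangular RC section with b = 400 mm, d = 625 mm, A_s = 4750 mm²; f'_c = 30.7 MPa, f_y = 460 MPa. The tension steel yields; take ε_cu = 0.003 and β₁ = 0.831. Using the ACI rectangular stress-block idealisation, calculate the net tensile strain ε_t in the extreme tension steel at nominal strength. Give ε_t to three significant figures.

a = A_s f_y/(0.85 f'_c b) = 209.33 mm.
β₁ = 0.831, so c = a/β₁ = 209.33/0.831 = 251.90 mm.
From the linear strain diagram with ε_cu = 0.003: ε_t = 0.003 (d − c)/c = 0.003 × (625 − 251.90)/251.90 = 0.00444.
ε_t is between 0.004 and 0.005 — transition zone.

ε_t ≈ 0.00444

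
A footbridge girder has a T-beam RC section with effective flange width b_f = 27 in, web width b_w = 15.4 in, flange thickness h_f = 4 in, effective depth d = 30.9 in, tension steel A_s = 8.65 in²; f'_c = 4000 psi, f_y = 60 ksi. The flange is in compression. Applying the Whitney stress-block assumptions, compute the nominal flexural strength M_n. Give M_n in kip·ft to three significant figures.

M_n ≈ 1210 kip·ft

Tension: T = A_s f_y = 8.65 × 60 = 519 kips.
Try a within the flange: a = T/(0.85 f'_c b_f) = 519/(0.85 × 4 × 27) = 5.654 in.
a = 5.654 > h_f = 4 in: the block extends into the web. Split into flange-overhang and web parts.
C_f = 0.85 f'_c (b_f − b_w) h_f = 0.85 × 4 × (27 − 15.4) × 4 = 157.8 kips.
Remaining web compression depth: a_w = (T − C_f)/(0.85 f'_c b_w) = (519 − 157.8)/(0.85 × 4 × 15.4) = 6.898 in.
M_n = C_f(d − h_f/2) + (T − C_f)(d − a_w/2) = 157.8 × (30.9 − 2) + 361.2 × (30.9 − 3.449) = 4560.4 + 9915.3 = 14475.7 kip·in.
M_n = 14475.7/12 = 1206.31 kip·ft.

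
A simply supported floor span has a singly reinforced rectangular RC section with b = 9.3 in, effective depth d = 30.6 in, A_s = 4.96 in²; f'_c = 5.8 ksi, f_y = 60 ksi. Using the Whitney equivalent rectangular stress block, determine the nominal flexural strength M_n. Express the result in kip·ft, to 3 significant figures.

T = A_s f_y = 4.96 × 60 = 297.6 kips.
a = T/(0.85 f'_c b) = 297.6/(0.85 × 5.8 × 9.3) = 6.491 in.
M_n = T(d − a/2) = 297.6 × (30.6 − 3.2455) = 8140.7 kip·in = 8140.7/12 = 678.39 kip·ft.

M_n ≈ 678 kip·ft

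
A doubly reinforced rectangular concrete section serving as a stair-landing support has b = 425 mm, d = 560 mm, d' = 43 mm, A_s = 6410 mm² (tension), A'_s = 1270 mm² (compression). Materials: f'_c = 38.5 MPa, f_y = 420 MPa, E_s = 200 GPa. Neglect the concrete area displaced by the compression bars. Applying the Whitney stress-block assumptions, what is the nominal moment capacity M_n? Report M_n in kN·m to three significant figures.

Assume both tension and compression steel yield.
Net tension couple steel: A_s − A'_s = 5140 mm².
a = (A_s − A'_s) f_y / (0.85 f'_c b) = 2158800/(0.85 × 38.5 × 425) = 155.22 mm.
c = a/β₁ = 155.22/0.775 = 200.28 mm; ε'_s = 0.003(c − d')/c = 0.0024 ≥ f_y/E_s = 0.0021, so compression steel does yield.
M_n = (A_s − A'_s) f_y (d − a/2) + A'_s f_y (d − d') = [2158800 × (560 − 77.61) + 533400 × (560 − 43)] × 10⁻⁶ = 1041.38 + 275.77 = 1317.15 kN·m.

M_n ≈ 1320 kN·m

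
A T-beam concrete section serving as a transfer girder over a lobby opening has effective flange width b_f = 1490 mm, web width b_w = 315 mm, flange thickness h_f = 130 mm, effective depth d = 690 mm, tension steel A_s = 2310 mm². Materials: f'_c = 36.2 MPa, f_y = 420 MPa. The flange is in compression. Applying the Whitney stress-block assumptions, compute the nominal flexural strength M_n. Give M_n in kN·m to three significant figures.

M_n ≈ 659 kN·m

Tension: T = A_s f_y = 2310 × 420 = 970200 N.
Try a within the flange: a = T/(0.85 f'_c b_f) = 970200/(0.85 × 36.2 × 1490) = 21.16 mm.
Since a = 21.16 ≤ h_f = 130 mm, the stress block lies entirely in the flange; analyse as a rectangular beam of width b_f.
M_n = T(d − a/2) = 970200 × (690 − 10.58) = 659.17 × 10⁶ N·mm.
M_n = 659.17 kN·m.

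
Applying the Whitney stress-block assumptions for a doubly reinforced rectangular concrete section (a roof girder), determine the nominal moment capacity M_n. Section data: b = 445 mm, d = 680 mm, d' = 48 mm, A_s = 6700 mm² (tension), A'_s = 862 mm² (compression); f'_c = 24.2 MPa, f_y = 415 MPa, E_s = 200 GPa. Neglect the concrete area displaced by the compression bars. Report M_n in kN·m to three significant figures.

M_n ≈ 1550 kN·m

Assume both tension and compression steel yield.
Net tension couple steel: A_s − A'_s = 5838 mm².
a = (A_s − A'_s) f_y / (0.85 f'_c b) = 2422770/(0.85 × 24.2 × 445) = 264.68 mm.
c = a/β₁ = 264.68/0.85 = 311.39 mm; ε'_s = 0.003(c − d')/c = 0.0025 ≥ f_y/E_s = 0.0021, so compression steel does yield.
M_n = (A_s − A'_s) f_y (d − a/2) + A'_s f_y (d − d') = [2422770 × (680 − 132.34) + 357730 × (680 − 48)] × 10⁻⁶ = 1326.85 + 226.09 = 1552.94 kN·m.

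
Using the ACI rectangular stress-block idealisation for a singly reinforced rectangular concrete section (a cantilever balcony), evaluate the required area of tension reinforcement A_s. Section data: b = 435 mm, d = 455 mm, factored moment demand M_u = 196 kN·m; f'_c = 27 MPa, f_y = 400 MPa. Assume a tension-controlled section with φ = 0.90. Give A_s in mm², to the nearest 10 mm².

M_n = M_u/φ = 196/0.90 = 217.778 kN·m.
With M_n = 0.85 f'_c a b (d − a/2), solve the quadratic for a:
a = d − √(d² − 2M_n/(0.85 f'_c b)) = 455 − √(455² − 2 × 217.778×10⁶/(0.85 × 27 × 435)) = 50.78 mm.
A_s = 0.85 f'_c a b / f_y = 0.85 × 27 × 50.78 × 435 / 400 = 1267.4 mm².

A_s ≈ 1270 mm²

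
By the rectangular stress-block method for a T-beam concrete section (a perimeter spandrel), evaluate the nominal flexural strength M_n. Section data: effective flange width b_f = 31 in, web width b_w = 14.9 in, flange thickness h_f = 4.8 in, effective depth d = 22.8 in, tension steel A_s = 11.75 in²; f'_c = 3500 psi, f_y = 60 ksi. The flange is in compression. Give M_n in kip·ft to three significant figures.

Tension: T = A_s f_y = 11.75 × 60 = 705 kips.
Try a within the flange: a = T/(0.85 f'_c b_f) = 705/(0.85 × 3.5 × 31) = 7.644 in.
a = 7.644 > h_f = 4.8 in: the block extends into the web. Split into flange-overhang and web parts.
C_f = 0.85 f'_c (b_f − b_w) h_f = 0.85 × 3.5 × (31 − 14.9) × 4.8 = 229.9 kips.
Remaining web compression depth: a_w = (T − C_f)/(0.85 f'_c b_w) = (705 − 229.9)/(0.85 × 3.5 × 14.9) = 10.718 in.
M_n = C_f(d − h_f/2) + (T − C_f)(d − a_w/2) = 229.9 × (22.8 − 2.4) + 475.1 × (22.8 − 5.359) = 4690.0 + 8286.2 = 12976.2 kip·in.
M_n = 12976.2/12 = 1081.35 kip·ft.

M_n ≈ 1080 kip·ft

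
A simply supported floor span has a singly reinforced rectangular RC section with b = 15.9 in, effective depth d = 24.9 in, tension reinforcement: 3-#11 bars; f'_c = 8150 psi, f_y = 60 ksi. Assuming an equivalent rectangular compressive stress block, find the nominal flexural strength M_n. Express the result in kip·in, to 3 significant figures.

M_n ≈ 6630 kip·in

A_s = 3 × 1.56 = 4.68 in².
T = A_s f_y = 4.68 × 60 = 280.8 kips.
a = T/(0.85 f'_c b) = 280.8/(0.85 × 8.15 × 15.9) = 2.549 in.
M_n = T(d − a/2) = 280.8 × (24.9 − 1.2745) = 6634.0 kip·in.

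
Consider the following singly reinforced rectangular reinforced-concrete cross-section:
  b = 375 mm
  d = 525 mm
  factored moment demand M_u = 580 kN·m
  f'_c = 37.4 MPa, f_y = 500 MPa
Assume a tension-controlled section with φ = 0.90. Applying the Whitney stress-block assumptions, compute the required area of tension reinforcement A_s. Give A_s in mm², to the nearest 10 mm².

M_n = M_u/φ = 580/0.90 = 644.444 kN·m.
With M_n = 0.85 f'_c a b (d − a/2), solve the quadratic for a:
a = d − √(d² − 2M_n/(0.85 f'_c b)) = 525 − √(525² − 2 × 644.444×10⁶/(0.85 × 37.4 × 375)) = 115.72 mm.
A_s = 0.85 f'_c a b / f_y = 0.85 × 37.4 × 115.72 × 375 / 500 = 2759.1 mm².

A_s ≈ 2760 mm²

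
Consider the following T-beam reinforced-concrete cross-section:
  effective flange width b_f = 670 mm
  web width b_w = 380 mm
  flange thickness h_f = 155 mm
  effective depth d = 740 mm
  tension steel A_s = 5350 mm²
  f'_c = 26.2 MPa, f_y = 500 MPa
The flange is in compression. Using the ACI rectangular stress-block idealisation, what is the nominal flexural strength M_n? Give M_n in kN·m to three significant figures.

M_n ≈ 1740 kN·m

Tension: T = A_s f_y = 5350 × 500 = 2675000 N.
Try a within the flange: a = T/(0.85 f'_c b_f) = 2675000/(0.85 × 26.2 × 670) = 179.28 mm.
a = 179.28 > h_f = 155 mm: the block extends into the web. Split into flange-overhang and web parts.
C_f = 0.85 f'_c (b_f − b_w) h_f = 0.85 × 26.2 × (670 − 380) × 155 = 1001037 N.
Remaining web compression depth: a_w = (T − C_f)/(0.85 f'_c b_w) = (2675000 − 1001037)/(0.85 × 26.2 × 380) = 197.81 mm.
M_n = C_f(d − h_f/2) + (T − C_f)(d − a_w/2) = 1001037 × (740 − 77.5) + 1673963 × (740 − 98.905) = 663.19 + 1073.17 = 1736.36 × 10⁶ N·mm.
M_n = 1736.36 kN·m.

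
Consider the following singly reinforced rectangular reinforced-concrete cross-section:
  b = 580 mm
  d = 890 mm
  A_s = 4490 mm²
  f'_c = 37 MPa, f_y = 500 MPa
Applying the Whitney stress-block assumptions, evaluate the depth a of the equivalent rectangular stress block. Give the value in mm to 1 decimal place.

a ≈ 123.1 mm

T = A_s f_y = 4490 × 500 = 2245000 N = 2245 kN.
Setting C = 0.85 f'_c a b equal to T: a = 2245000/(0.85 × 37 × 580) = 123.1 mm.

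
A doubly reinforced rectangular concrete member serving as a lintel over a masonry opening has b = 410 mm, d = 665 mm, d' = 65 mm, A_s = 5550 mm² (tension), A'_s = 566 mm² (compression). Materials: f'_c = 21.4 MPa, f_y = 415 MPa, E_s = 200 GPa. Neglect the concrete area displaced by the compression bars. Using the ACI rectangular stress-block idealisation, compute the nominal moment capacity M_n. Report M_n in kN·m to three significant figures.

M_n ≈ 1230 kN·m

Assume both tension and compression steel yield.
Net tension couple steel: A_s − A'_s = 4984 mm².
a = (A_s − A'_s) f_y / (0.85 f'_c b) = 2068360/(0.85 × 21.4 × 410) = 277.34 mm.
c = a/β₁ = 277.34/0.85 = 326.28 mm; ε'_s = 0.003(c − d')/c = 0.0024 ≥ f_y/E_s = 0.0021, so compression steel does yield.
M_n = (A_s − A'_s) f_y (d − a/2) + A'_s f_y (d − d') = [2068360 × (665 − 138.67) + 234890 × (665 − 65)] × 10⁻⁶ = 1088.64 + 140.93 = 1229.57 kN·m.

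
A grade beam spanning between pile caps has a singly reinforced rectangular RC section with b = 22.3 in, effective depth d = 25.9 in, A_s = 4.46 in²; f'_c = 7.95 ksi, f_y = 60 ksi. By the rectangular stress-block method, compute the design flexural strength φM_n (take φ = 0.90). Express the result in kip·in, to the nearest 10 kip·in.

φM_n ≈ 6020 kip·in

T = A_s f_y = 4.46 × 60 = 267.6 kips.
a = T/(0.85 f'_c b) = 267.6/(0.85 × 7.95 × 22.3) = 1.776 in.
M_n = T(d − a/2) = 267.6 × (25.9 − 0.888) = 6693.2 kip·in.
φM_n = 0.90 × 6693.2 = 6023.9 kip·in.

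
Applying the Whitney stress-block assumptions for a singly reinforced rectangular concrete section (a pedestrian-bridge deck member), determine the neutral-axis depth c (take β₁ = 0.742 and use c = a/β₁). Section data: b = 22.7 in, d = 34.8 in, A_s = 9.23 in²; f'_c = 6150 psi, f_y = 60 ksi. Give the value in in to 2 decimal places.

T = A_s f_y = 9.23 × 60 = 553.8 kips.
a = T/(0.85 f'_c b) = 553.8/(0.85 × 6.15 × 22.7) = 4.6669 in.
With β₁ = 0.742, c = a/β₁ = 4.6669/0.742 = 6.29 in.

c ≈ 6.29 in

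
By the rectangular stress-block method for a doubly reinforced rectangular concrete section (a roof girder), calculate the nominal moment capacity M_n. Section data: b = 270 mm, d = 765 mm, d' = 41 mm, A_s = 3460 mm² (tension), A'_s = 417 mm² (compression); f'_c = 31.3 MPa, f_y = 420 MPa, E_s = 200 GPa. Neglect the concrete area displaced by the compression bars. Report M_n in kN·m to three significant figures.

M_n ≈ 991 kN·m

Assume both tension and compression steel yield.
Net tension couple steel: A_s − A'_s = 3043 mm².
a = (A_s − A'_s) f_y / (0.85 f'_c b) = 1278060/(0.85 × 31.3 × 270) = 177.92 mm.
c = a/β₁ = 177.92/0.826 = 215.40 mm; ε'_s = 0.003(c − d')/c = 0.0024 ≥ f_y/E_s = 0.0021, so compression steel does yield.
M_n = (A_s − A'_s) f_y (d − a/2) + A'_s f_y (d − d') = [1278060 × (765 − 88.96) + 175140 × (765 − 41)] × 10⁻⁶ = 864.02 + 126.80 = 990.82 kN·m.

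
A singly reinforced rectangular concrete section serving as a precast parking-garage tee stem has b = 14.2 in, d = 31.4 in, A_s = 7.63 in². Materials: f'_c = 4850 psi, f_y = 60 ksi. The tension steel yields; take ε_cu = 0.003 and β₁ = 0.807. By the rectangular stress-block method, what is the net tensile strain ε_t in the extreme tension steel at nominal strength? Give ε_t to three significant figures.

ε_t ≈ 0.00672

a = A_s f_y/(0.85 f'_c b) = 7.820 in.
β₁ = 0.807, so c = a/β₁ = 7.820/0.807 = 9.690 in.
From the linear strain diagram with ε_cu = 0.003: ε_t = 0.003 (d − c)/c = 0.003 × (31.4 − 9.690)/9.690 = 0.00672.
Since ε_t ≥ 0.005, the section is tension-controlled.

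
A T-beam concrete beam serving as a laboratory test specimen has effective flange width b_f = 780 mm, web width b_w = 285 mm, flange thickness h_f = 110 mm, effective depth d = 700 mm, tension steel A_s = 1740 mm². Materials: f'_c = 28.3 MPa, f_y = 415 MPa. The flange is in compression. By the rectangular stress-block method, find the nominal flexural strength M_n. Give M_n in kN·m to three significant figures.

M_n ≈ 492 kN·m

Tension: T = A_s f_y = 1740 × 415 = 722100 N.
Try a within the flange: a = T/(0.85 f'_c b_f) = 722100/(0.85 × 28.3 × 780) = 38.49 mm.
Since a = 38.49 ≤ h_f = 110 mm, the stress block lies entirely in the flange; analyse as a rectangular beam of width b_f.
M_n = T(d − a/2) = 722100 × (700 − 19.245) = 491.57 × 10⁶ N·mm.
M_n = 491.57 kN·m.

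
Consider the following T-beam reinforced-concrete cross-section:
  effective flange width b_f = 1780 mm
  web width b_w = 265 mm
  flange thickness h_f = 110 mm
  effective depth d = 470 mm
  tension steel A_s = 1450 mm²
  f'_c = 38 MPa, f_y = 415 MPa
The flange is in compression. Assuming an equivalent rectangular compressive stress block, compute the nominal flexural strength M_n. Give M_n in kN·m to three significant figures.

M_n ≈ 280 kN·m

Tension: T = A_s f_y = 1450 × 415 = 601750 N.
Try a within the flange: a = T/(0.85 f'_c b_f) = 601750/(0.85 × 38 × 1780) = 10.47 mm.
Since a = 10.47 ≤ h_f = 110 mm, the stress block lies entirely in the flange; analyse as a rectangular beam of width b_f.
M_n = T(d − a/2) = 601750 × (470 − 5.235) = 279.67 × 10⁶ N·mm.
M_n = 279.67 kN·m.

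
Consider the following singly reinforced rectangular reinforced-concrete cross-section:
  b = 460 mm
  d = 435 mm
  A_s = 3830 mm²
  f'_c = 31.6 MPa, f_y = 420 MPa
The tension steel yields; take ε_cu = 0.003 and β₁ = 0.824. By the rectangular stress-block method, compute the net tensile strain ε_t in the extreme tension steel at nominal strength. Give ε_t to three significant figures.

ε_t ≈ 0.00526

a = A_s f_y/(0.85 f'_c b) = 130.19 mm.
β₁ = 0.824, so c = a/β₁ = 130.19/0.824 = 158.00 mm.
From the linear strain diagram with ε_cu = 0.003: ε_t = 0.003 (d − c)/c = 0.003 × (435 − 158.00)/158.00 = 0.00526.
Since ε_t ≥ 0.005, the section is tension-controlled.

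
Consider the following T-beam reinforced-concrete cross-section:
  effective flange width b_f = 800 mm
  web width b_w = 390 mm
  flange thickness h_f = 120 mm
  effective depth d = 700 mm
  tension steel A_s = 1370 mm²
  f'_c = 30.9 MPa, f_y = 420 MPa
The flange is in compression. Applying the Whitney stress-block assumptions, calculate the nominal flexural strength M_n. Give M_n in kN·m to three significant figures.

Tension: T = A_s f_y = 1370 × 420 = 575400 N.
Try a within the flange: a = T/(0.85 f'_c b_f) = 575400/(0.85 × 30.9 × 800) = 27.38 mm.
Since a = 27.38 ≤ h_f = 120 mm, the stress block lies entirely in the flange; analyse as a rectangular beam of width b_f.
M_n = T(d − a/2) = 575400 × (700 − 13.69) = 394.90 × 10⁶ N·mm.
M_n = 394.90 kN·m.

M_n ≈ 395 kN·m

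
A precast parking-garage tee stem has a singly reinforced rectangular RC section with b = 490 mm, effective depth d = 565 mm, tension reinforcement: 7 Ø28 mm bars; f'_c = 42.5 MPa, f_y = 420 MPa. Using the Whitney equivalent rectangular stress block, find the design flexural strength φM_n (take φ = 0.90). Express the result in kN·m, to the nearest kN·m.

A_s = 7 × 616 = 4312 mm².
T = A_s f_y = 4312 × 420 = 1811040 N = 1811.04 kN.
From C = T: a = T/(0.85 f'_c b) = 1811040/(0.85 × 42.5 × 490) = 102.31 mm.
M_n = T(d − a/2) = 1811.04 kN × (565 − 51.155) mm = 930.59 kN·m.
φM_n = 0.90 × 930.59 = 837.53 kN·m.

φM_n ≈ 838 kN·m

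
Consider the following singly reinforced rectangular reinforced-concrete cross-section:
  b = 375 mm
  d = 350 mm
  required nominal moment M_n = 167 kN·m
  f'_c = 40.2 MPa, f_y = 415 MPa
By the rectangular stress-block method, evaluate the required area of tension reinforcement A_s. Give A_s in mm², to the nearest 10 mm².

With M_n = 0.85 f'_c a b (d − a/2), solve the quadratic for a:
a = d − √(d² − 2M_n/(0.85 f'_c b)) = 350 − √(350² − 2 × 167×10⁶/(0.85 × 40.2 × 375)) = 39.46 mm.
A_s = 0.85 f'_c a b / f_y = 0.85 × 40.2 × 39.46 × 375 / 415 = 1218.4 mm².

A_s ≈ 1220 mm²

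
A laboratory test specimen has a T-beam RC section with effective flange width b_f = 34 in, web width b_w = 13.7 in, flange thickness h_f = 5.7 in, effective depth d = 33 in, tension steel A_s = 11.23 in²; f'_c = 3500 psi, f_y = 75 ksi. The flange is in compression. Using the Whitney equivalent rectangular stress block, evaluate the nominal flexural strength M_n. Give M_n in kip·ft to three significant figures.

Tension: T = A_s f_y = 11.23 × 75 = 842.25 kips.
Try a within the flange: a = T/(0.85 f'_c b_f) = 842.25/(0.85 × 3.5 × 34) = 8.327 in.
a = 8.327 > h_f = 5.7 in: the block extends into the web. Split into flange-overhang and web parts.
C_f = 0.85 f'_c (b_f − b_w) h_f = 0.85 × 3.5 × (34 − 13.7) × 5.7 = 344.2 kips.
Remaining web compression depth: a_w = (T − C_f)/(0.85 f'_c b_w) = (842.25 − 344.2)/(0.85 × 3.5 × 13.7) = 12.220 in.
M_n = C_f(d − h_f/2) + (T − C_f)(d − a_w/2) = 344.2 × (33 − 2.85) + 498.05 × (33 − 6.11) = 10377.6 + 13392.6 = 23770.2 kip·in.
M_n = 23770.2/12 = 1980.85 kip·ft.

M_n ≈ 1980 kip·ft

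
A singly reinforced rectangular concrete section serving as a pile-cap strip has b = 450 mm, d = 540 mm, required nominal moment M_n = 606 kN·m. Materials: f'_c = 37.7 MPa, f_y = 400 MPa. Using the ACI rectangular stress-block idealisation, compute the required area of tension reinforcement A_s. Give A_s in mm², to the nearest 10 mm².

With M_n = 0.85 f'_c a b (d − a/2), solve the quadratic for a:
a = d − √(d² − 2M_n/(0.85 f'_c b)) = 540 − √(540² − 2 × 606×10⁶/(0.85 × 37.7 × 450)) = 84.42 mm.
A_s = 0.85 f'_c a b / f_y = 0.85 × 37.7 × 84.42 × 450 / 400 = 3043.4 mm².

A_s ≈ 3040 mm²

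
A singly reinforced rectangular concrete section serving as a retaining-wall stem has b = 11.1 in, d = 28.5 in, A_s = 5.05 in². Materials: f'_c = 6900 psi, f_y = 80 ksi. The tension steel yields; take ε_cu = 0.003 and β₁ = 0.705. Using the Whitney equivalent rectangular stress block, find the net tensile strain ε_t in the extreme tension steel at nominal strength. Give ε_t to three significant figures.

ε_t ≈ 0.00671

a = A_s f_y/(0.85 f'_c b) = 6.206 in.
β₁ = 0.705, so c = a/β₁ = 6.206/0.705 = 8.803 in.
From the linear strain diagram with ε_cu = 0.003: ε_t = 0.003 (d − c)/c = 0.003 × (28.5 − 8.803)/8.803 = 0.00671.
Since ε_t ≥ 0.005, the section is tension-controlled.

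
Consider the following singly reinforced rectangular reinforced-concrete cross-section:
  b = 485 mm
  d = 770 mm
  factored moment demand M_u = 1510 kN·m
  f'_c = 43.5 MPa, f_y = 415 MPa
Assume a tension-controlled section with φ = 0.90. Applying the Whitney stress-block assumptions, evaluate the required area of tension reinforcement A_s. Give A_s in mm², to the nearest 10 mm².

M_n = M_u/φ = 1510/0.90 = 1677.78 kN·m.
With M_n = 0.85 f'_c a b (d − a/2), solve the quadratic for a:
a = d − √(d² − 2M_n/(0.85 f'_c b)) = 770 − √(770² − 2 × 1677.78×10⁶/(0.85 × 43.5 × 485)) = 132.99 mm.
A_s = 0.85 f'_c a b / f_y = 0.85 × 43.5 × 132.99 × 485 / 415 = 5746.7 mm².

A_s ≈ 5750 mm²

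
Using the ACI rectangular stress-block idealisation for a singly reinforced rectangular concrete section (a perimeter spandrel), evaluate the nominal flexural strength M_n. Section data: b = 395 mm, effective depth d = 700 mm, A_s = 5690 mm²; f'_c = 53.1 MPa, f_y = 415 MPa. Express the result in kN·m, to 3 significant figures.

T = A_s f_y = 5690 × 415 = 2361350 N = 2361.35 kN.
From C = T: a = T/(0.85 f'_c b) = 2361350/(0.85 × 53.1 × 395) = 132.45 mm.
M_n = T(d − a/2) = 2361.35 kN × (700 − 66.225) mm = 1496.56 kN·m.

M_n ≈ 1500 kN·m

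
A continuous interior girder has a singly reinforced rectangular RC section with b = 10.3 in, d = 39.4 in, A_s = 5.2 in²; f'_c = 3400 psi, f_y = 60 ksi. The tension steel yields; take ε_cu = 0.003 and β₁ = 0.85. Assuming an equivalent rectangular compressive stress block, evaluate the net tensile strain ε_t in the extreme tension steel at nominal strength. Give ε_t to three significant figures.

a = A_s f_y/(0.85 f'_c b) = 10.481 in.
β₁ = 0.85, so c = a/β₁ = 10.481/0.85 = 12.331 in.
From the linear strain diagram with ε_cu = 0.003: ε_t = 0.003 (d − c)/c = 0.003 × (39.4 − 12.331)/12.331 = 0.00659.
Since ε_t ≥ 0.005, the section is tension-controlled.

ε_t ≈ 0.00659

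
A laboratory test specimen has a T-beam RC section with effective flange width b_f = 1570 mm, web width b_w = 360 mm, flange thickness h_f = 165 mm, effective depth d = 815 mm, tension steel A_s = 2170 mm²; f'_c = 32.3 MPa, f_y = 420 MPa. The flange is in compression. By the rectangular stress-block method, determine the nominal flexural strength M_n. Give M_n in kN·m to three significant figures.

M_n ≈ 733 kN·m

Tension: T = A_s f_y = 2170 × 420 = 911400 N.
Try a within the flange: a = T/(0.85 f'_c b_f) = 911400/(0.85 × 32.3 × 1570) = 21.14 mm.
Since a = 21.14 ≤ h_f = 165 mm, the stress block lies entirely in the flange; analyse as a rectangular beam of width b_f.
M_n = T(d − a/2) = 911400 × (815 − 10.57) = 733.16 × 10⁶ N·mm.
M_n = 733.16 kN·m.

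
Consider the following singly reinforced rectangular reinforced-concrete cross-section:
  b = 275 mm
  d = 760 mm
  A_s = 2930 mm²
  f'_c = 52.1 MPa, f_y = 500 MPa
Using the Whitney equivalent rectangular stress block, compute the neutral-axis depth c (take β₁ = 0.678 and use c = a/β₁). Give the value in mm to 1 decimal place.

T = A_s f_y = 2930 × 500 = 1465000 N = 1465 kN.
Setting C = 0.85 f'_c a b equal to T: a = 1465000/(0.85 × 52.1 × 275) = 120.295 mm.
With β₁ = 0.678, c = a/β₁ = 120.295/0.678 = 177.4 mm.

c ≈ 177.4 mm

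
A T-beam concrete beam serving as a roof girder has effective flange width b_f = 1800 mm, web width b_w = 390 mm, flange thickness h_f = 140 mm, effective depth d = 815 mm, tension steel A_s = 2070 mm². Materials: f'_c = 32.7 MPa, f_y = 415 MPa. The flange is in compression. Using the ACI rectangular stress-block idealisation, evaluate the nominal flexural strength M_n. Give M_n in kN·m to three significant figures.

M_n ≈ 693 kN·m

Tension: T = A_s f_y = 2070 × 415 = 859050 N.
Try a within the flange: a = T/(0.85 f'_c b_f) = 859050/(0.85 × 32.7 × 1800) = 17.17 mm.
Since a = 17.17 ≤ h_f = 140 mm, the stress block lies entirely in the flange; analyse as a rectangular beam of width b_f.
M_n = T(d − a/2) = 859050 × (815 − 8.585) = 692.75 × 10⁶ N·mm.
M_n = 692.75 kN·m.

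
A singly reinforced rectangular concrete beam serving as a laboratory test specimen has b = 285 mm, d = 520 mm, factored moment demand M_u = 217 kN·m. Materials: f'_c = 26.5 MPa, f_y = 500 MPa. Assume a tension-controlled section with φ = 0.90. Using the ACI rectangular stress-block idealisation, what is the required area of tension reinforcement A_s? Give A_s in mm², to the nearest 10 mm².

A_s ≈ 1000 mm²

M_n = M_u/φ = 217/0.90 = 241.111 kN·m.
With M_n = 0.85 f'_c a b (d − a/2), solve the quadratic for a:
a = d − √(d² − 2M_n/(0.85 f'_c b)) = 520 − √(520² − 2 × 241.111×10⁶/(0.85 × 26.5 × 285)) = 78.09 mm.
A_s = 0.85 f'_c a b / f_y = 0.85 × 26.5 × 78.09 × 285 / 500 = 1002.6 mm².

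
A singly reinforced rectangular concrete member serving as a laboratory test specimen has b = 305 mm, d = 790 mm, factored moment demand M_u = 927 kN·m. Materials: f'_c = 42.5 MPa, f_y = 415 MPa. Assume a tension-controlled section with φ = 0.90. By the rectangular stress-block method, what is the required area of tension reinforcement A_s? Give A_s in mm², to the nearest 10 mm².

M_n = M_u/φ = 927/0.90 = 1030 kN·m.
With M_n = 0.85 f'_c a b (d − a/2), solve the quadratic for a:
a = d − √(d² − 2M_n/(0.85 f'_c b)) = 790 − √(790² − 2 × 1030×10⁶/(0.85 × 42.5 × 305)) = 128.84 mm.
A_s = 0.85 f'_c a b / f_y = 0.85 × 42.5 × 128.84 × 305 / 415 = 3420.7 mm².

A_s ≈ 3420 mm²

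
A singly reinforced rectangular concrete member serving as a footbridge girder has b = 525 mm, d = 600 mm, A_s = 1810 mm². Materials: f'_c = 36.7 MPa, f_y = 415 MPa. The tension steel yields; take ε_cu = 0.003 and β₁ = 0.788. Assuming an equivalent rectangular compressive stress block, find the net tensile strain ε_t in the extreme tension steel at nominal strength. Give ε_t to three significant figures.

ε_t ≈ 0.0279

a = A_s f_y/(0.85 f'_c b) = 45.87 mm.
β₁ = 0.788, so c = a/β₁ = 45.87/0.788 = 58.21 mm.
From the linear strain diagram with ε_cu = 0.003: ε_t = 0.003 (d − c)/c = 0.003 × (600 − 58.21)/58.21 = 0.0279.
Since ε_t ≥ 0.005, the section is tension-controlled.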